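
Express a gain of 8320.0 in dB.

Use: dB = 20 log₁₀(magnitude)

dB = 20 log₁₀(8320.0) = 78.4 dB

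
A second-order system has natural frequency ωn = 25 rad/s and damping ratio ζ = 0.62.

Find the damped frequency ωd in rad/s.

ωd = ωn√(1 - ζ²) = 25√(1 - 0.62²) = 19.62 rad/s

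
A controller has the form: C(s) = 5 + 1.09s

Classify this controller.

This is a Proportional-Derivative (PD) controller.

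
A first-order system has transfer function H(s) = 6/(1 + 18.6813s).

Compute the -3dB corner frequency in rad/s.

Corner frequency = 1/τ = 1/18.6813 = 0.054 rad/s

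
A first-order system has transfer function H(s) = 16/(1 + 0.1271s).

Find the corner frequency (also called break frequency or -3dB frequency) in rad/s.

Corner frequency = 1/τ = 1/0.1271 = 7.868 rad/s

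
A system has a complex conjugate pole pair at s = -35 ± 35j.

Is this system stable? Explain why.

Real part of poles is -35 (< 0, left half-plane). Stable.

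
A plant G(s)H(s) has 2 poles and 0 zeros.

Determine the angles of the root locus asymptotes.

n - m = 2 - 0 = 2. Angles: θk = (2k + 1)·180°/2 = 90°, 270°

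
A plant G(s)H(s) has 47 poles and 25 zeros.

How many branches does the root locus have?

Root locus has n branches where n = number of poles = 47.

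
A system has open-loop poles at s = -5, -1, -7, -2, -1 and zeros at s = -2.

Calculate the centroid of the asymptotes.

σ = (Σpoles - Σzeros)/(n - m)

σ = (Σpoles - Σzeros)/(n - m) = (-16 - (-2))/(5 - 1) = -14/4 = -3.5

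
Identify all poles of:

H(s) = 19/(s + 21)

Pole is where denominator = 0: s + 21 = 0, so s = -21.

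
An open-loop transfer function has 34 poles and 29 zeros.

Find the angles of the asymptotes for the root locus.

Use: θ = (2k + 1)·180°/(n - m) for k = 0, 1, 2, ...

n - m = 34 - 29 = 5. Angles: θk = (2k + 1)·180°/5 = 36°, 108°, 180°, 252°, 324°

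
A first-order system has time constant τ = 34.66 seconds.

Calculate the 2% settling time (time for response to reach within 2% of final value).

For first-order system, 2% settling time ≈ 4τ = 4 × 34.66 = 138.64 s.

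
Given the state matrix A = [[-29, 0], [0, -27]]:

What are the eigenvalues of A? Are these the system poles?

For diagonal matrix, eigenvalues are diagonal entries: λ₁ = -29, λ₂ = -27. Eigenvalues of A = system poles.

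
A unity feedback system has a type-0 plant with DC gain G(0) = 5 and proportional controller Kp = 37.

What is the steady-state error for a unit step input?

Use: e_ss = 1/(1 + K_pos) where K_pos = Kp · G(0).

K_pos = Kp · G(0) = 37 × 5 = 185. e_ss = 1/(1 + 185) = 0.0054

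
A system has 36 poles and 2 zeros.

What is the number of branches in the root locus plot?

Root locus has n branches where n = number of poles = 36.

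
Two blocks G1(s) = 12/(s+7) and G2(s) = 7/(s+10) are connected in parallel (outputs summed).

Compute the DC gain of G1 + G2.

Parallel: G_eq = G1 + G2. DC gain = G1(0) + G2(0) = 12/7 + 7/10 = 1.7143 + 0.7 = 2.4143.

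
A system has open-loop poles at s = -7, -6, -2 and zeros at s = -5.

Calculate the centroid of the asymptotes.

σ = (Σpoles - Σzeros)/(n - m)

σ = (Σpoles - Σzeros)/(n - m) = (-15 - (-5))/(3 - 1) = -10/2 = -5.0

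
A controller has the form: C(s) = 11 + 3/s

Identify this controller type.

This is a Proportional-Integral (PI) controller.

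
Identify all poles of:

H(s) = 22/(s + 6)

Pole is where denominator = 0: s + 6 = 0, so s = -6.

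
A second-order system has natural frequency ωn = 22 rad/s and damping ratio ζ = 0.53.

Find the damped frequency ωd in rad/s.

ωd = ωn√(1 - ζ²) = 22√(1 - 0.53²) = 18.66 rad/s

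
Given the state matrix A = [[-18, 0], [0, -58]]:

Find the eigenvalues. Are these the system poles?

For diagonal matrix, eigenvalues are diagonal entries: λ₁ = -18, λ₂ = -58. Eigenvalues of A = system poles.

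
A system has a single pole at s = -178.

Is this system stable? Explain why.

Pole at s = -178 is in the left half-plane. Stable.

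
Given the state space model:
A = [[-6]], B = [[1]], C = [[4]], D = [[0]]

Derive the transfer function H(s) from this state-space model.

(sI - A)⁻¹ = 1/(s + 6). H(s) = 4 × 1/(s + 6) + 0 = 4/(s + 6).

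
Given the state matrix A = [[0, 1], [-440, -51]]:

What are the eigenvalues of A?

det(A - λI) = λ² - (-51)λ + 440 = (λ - (-11))(λ - (-40)). Eigenvalues: -11, -40.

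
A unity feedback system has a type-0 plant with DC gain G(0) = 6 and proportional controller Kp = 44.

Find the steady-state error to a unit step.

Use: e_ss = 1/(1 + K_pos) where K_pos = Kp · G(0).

K_pos = Kp · G(0) = 44 × 6 = 264. e_ss = 1/(1 + 264) = 0.0038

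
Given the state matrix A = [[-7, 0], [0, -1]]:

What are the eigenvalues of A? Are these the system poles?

For diagonal matrix, eigenvalues are diagonal entries: λ₁ = -7, λ₂ = -1. Eigenvalues of A = system poles.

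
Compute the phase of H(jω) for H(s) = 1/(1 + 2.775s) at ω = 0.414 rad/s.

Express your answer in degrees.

Phase = -arctan(ωτ) = -arctan(0.414 × 2.775) = -49.0°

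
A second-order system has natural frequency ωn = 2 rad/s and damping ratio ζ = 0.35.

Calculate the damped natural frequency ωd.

ωd = ωn√(1 - ζ²) = 2√(1 - 0.35²) = 1.87 rad/s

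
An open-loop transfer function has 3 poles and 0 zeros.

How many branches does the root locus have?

Root locus has n branches where n = number of poles = 3.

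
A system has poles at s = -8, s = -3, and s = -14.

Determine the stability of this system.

All poles are in the left half-plane. System is stable.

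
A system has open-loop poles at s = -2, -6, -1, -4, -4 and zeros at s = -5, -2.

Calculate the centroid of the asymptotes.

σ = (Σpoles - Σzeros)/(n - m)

σ = (Σpoles - Σzeros)/(n - m) = (-17 - (-7))/(5 - 2) = -10/3 = -3.33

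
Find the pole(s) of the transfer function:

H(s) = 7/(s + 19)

Pole is where denominator = 0: s + 19 = 0, so s = -19.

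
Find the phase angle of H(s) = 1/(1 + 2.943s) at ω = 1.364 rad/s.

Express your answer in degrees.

Phase = -arctan(ωτ) = -arctan(1.364 × 2.943) = -76.0°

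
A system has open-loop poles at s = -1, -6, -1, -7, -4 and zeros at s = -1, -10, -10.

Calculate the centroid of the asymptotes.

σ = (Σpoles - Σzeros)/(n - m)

σ = (Σpoles - Σzeros)/(n - m) = (-19 - (-21))/(5 - 3) = 2/2 = 1.0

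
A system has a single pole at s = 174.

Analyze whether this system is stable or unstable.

Pole at s = 174 is in the right half-plane. Unstable.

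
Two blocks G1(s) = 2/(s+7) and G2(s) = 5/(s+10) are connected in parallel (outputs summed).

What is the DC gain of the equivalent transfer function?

Parallel: G_eq = G1 + G2. DC gain = G1(0) + G2(0) = 2/7 + 5/10 = 0.2857 + 0.5 = 0.7857.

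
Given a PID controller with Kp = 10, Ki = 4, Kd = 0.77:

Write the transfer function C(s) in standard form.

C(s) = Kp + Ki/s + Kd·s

Substituting values: C(s) = 10 + 4/s + 0.77s = (0.77s² + 10s + 4)/s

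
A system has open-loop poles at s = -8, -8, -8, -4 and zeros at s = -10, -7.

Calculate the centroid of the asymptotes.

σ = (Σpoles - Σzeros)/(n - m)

σ = (Σpoles - Σzeros)/(n - m) = (-28 - (-17))/(4 - 2) = -11/2 = -5.5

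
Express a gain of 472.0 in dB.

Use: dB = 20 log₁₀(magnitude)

dB = 20 log₁₀(472.0) = 53.5 dB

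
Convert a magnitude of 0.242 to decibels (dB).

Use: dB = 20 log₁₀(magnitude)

dB = 20 log₁₀(0.242) = -12.3 dB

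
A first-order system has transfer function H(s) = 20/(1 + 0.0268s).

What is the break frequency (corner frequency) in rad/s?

Corner frequency = 1/τ = 1/0.0268 = 37.313 rad/s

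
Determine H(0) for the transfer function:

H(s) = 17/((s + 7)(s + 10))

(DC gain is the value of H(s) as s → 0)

DC gain = H(0) = 17/(7 × 10) = 17/70 = 0.2429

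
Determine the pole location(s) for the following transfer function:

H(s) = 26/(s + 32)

Pole is where denominator = 0: s + 32 = 0, so s = -32.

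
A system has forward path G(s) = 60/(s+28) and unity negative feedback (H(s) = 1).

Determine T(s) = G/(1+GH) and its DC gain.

T(s) = G/(1+GH) = [60/(s+28)] / [1 + 60/(s+28)] = 60/(s+28+60) = 60/(s+88). DC gain = 60/88 = 0.6818.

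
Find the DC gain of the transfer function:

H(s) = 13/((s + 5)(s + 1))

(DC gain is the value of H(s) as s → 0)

DC gain = H(0) = 13/(5 × 1) = 13/5 = 2.6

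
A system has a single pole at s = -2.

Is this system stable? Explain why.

Pole at s = -2 is in the left half-plane. Stable.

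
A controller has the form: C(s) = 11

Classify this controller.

This is a Proportional (P) controller.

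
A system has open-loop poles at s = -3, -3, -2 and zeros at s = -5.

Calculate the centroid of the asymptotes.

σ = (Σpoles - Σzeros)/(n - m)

σ = (Σpoles - Σzeros)/(n - m) = (-8 - (-5))/(3 - 1) = -3/2 = -1.5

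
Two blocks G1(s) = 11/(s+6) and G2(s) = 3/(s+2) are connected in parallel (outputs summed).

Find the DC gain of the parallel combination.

Parallel: G_eq = G1 + G2. DC gain = G1(0) + G2(0) = 11/6 + 3/2 = 1.8333 + 1.5 = 3.3333.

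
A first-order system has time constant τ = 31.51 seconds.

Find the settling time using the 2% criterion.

For first-order system, 2% settling time ≈ 4τ = 4 × 31.51 = 126.04 s.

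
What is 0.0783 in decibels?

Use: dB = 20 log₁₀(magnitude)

dB = 20 log₁₀(0.0783) = -22.1 dB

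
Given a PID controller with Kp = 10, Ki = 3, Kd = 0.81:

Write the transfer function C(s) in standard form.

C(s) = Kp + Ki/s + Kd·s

Substituting values: C(s) = 10 + 3/s + 0.81s = (0.81s² + 10s + 3)/s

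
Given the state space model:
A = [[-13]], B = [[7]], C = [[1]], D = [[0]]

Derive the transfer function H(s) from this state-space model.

(sI - A)⁻¹ = 1/(s + 13). H(s) = 1 × 7/(s + 13) + 0 = 7/(s + 13).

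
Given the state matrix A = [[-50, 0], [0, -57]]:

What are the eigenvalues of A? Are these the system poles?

For diagonal matrix, eigenvalues are diagonal entries: λ₁ = -50, λ₂ = -57. Eigenvalues of A = system poles.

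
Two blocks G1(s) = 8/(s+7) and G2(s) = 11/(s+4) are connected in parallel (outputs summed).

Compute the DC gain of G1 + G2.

Parallel: G_eq = G1 + G2. DC gain = G1(0) + G2(0) = 8/7 + 11/4 = 1.1429 + 2.75 = 3.8929.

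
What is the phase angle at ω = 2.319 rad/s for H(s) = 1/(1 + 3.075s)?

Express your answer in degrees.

Phase = -arctan(ωτ) = -arctan(2.319 × 3.075) = -82.0°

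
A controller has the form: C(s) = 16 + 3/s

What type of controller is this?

This is a Proportional-Integral (PI) controller.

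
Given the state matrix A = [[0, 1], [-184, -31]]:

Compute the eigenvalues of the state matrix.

det(A - λI) = λ² - (-31)λ + 184 = (λ - (-8))(λ - (-23)). Eigenvalues: -8, -23.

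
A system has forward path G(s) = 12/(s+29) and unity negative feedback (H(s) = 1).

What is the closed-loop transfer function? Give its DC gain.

T(s) = G/(1+GH) = [12/(s+29)] / [1 + 12/(s+29)] = 12/(s+29+12) = 12/(s+41). DC gain = 12/41 = 0.2927.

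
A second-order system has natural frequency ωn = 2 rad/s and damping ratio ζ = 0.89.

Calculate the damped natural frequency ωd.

ωd = ωn√(1 - ζ²) = 2√(1 - 0.89²) = 0.91 rad/s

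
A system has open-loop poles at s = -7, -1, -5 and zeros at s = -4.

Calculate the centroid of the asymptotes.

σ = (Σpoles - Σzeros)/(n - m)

σ = (Σpoles - Σzeros)/(n - m) = (-13 - (-4))/(3 - 1) = -9/2 = -4.5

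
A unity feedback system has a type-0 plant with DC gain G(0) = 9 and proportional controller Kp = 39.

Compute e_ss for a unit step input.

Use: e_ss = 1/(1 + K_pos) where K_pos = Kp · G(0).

K_pos = Kp · G(0) = 39 × 9 = 351. e_ss = 1/(1 + 351) = 0.0028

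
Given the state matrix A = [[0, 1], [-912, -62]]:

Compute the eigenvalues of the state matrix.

det(A - λI) = λ² - (-62)λ + 912 = (λ - (-38))(λ - (-24)). Eigenvalues: -38, -24.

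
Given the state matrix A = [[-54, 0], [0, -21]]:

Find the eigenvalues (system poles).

For diagonal matrix, eigenvalues are diagonal entries: λ₁ = -54, λ₂ = -21.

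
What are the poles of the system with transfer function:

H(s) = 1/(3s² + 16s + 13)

Discriminant = 16² - 4×3×13 = 256 - 156 = 100 > 0, so two distinct real poles. Using quadratic formula: s = (-16 ± √100)/(2×3) = (-16 ± √100)/6, with √100 = 10. s₁ = -6/6 = -1, s₂ = -26/6 ≈ -4.3333. Poles: s₁ = -1, s₂ = -4.3333.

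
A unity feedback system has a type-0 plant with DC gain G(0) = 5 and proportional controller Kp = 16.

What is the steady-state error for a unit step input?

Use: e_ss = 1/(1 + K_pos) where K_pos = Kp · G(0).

K_pos = Kp · G(0) = 16 × 5 = 80. e_ss = 1/(1 + 80) = 0.0123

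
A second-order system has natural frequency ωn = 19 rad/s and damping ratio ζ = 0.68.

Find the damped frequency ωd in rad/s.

ωd = ωn√(1 - ζ²) = 19√(1 - 0.68²) = 13.93 rad/s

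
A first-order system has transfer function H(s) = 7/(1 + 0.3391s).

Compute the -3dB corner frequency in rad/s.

Corner frequency = 1/τ = 1/0.3391 = 2.949 rad/s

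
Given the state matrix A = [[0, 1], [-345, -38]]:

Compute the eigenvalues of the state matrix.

det(A - λI) = λ² - (-38)λ + 345 = (λ - (-15))(λ - (-23)). Eigenvalues: -15, -23.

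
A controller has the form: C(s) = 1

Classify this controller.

This is a Proportional (P) controller.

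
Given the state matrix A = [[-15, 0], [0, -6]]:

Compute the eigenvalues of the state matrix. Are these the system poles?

For diagonal matrix, eigenvalues are diagonal entries: λ₁ = -15, λ₂ = -6. Eigenvalues of A = system poles.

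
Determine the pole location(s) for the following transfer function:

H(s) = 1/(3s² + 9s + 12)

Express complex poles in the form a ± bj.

Discriminant = 9² - 4×3×12 = 81 - 144 = -63 < 0, so the poles are a complex conjugate pair s = (-9 ± j√63)/(2×3). Real part = -9/(2×3) = -9/6 = -1.5; imaginary part = ±√63/(2×3) ≈ 1.3229. Poles: s = -1.5 ± 1.3229j.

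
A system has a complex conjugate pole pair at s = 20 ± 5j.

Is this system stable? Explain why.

Real part of poles is 20 (> 0, right half-plane). Unstable.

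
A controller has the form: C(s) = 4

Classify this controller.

This is a Proportional (P) controller.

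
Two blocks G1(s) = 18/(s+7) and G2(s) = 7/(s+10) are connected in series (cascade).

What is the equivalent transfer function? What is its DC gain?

Series: multiply transfer functions. G_eq = 18/(s+7) × 7/(s+10) = 126/((s+7)(s+10)). DC gain = 126/(7×10) = 1.8.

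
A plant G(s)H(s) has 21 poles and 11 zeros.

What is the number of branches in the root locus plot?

Root locus has n branches where n = number of poles = 21.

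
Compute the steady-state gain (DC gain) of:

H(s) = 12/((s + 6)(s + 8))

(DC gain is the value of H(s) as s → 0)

DC gain = H(0) = 12/(6 × 8) = 12/48 = 0.25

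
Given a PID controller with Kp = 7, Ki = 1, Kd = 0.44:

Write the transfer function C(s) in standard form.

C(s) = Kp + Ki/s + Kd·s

Substituting values: C(s) = 7 + 1/s + 0.44s = (0.44s² + 7s + 1)/s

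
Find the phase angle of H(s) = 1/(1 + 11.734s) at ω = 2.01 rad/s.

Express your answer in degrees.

Phase = -arctan(ωτ) = -arctan(2.01 × 11.734) = -87.6°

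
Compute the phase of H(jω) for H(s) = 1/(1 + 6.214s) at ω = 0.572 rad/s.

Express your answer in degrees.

Phase = -arctan(ωτ) = -arctan(0.572 × 6.214) = -74.3°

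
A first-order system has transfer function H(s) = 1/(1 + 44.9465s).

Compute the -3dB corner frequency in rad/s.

Corner frequency = 1/τ = 1/44.9465 = 0.022 rad/s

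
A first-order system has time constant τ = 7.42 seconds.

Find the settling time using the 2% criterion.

For first-order system, 2% settling time ≈ 4τ = 4 × 7.42 = 29.68 s.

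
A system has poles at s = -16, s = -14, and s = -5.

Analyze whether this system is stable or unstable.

All poles are in the left half-plane. System is stable.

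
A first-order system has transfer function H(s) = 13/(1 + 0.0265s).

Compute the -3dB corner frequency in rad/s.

Corner frequency = 1/τ = 1/0.0265 = 37.736 rad/s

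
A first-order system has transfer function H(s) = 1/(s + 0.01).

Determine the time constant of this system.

For H(s) = 1/(s + 1/τ), the pole is at -1/τ = -0.01, so τ = 1/0.01 = 100 s.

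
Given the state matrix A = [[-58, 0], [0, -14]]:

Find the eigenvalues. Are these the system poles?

For diagonal matrix, eigenvalues are diagonal entries: λ₁ = -58, λ₂ = -14. Eigenvalues of A = system poles.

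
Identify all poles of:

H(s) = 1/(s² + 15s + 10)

Discriminant = 15² - 4×1×10 = 225 - 40 = 185 > 0, so two distinct real poles. Using quadratic formula: s = (-15 ± √185)/(2×1) = (-15 ± √185)/2, with √185 ≈ 13.6015. s₁ ≈ -0.6993, s₂ ≈ -14.3007. Poles: s₁ = -0.6993, s₂ = -14.3007.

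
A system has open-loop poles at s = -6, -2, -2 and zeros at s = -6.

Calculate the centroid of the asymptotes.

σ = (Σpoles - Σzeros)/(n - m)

σ = (Σpoles - Σzeros)/(n - m) = (-10 - (-6))/(3 - 1) = -4/2 = -2.0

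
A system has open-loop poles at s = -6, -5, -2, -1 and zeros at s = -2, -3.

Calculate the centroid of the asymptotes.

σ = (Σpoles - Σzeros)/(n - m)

σ = (Σpoles - Σzeros)/(n - m) = (-14 - (-5))/(4 - 2) = -9/2 = -4.5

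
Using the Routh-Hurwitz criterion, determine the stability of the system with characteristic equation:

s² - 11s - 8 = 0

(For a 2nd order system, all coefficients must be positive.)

Coefficients: 1, -11, -8. b=-11, c=-8 not positive, so system is unstable.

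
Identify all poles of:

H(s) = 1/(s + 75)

Pole is where denominator = 0: s + 75 = 0, so s = -75.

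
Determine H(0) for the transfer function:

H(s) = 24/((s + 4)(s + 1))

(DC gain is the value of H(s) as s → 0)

DC gain = H(0) = 24/(4 × 1) = 24/4 = 6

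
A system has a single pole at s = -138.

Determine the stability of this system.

Pole at s = -138 is in the left half-plane. Stable.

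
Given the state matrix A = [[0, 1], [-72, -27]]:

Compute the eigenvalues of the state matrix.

det(A - λI) = λ² - (-27)λ + 72 = (λ - (-3))(λ - (-24)). Eigenvalues: -3, -24.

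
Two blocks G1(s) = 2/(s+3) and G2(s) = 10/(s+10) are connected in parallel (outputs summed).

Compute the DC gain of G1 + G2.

Parallel: G_eq = G1 + G2. DC gain = G1(0) + G2(0) = 2/3 + 10/10 = 0.6667 + 1 = 1.6667.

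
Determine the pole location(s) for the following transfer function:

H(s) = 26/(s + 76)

Pole is where denominator = 0: s + 76 = 0, so s = -76.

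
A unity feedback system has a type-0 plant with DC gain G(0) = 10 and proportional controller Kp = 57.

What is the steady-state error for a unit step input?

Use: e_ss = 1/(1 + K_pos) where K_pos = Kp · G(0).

K_pos = Kp · G(0) = 57 × 10 = 570. e_ss = 1/(1 + 570) = 0.0018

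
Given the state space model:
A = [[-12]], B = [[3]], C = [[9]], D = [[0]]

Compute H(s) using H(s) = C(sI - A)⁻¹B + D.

(sI - A)⁻¹ = 1/(s + 12). H(s) = 9 × 3/(s + 12) + 0 = 27/(s + 12).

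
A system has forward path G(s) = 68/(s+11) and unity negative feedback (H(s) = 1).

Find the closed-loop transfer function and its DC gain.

T(s) = G/(1+GH) = [68/(s+11)] / [1 + 68/(s+11)] = 68/(s+11+68) = 68/(s+79). DC gain = 68/79 = 0.8608.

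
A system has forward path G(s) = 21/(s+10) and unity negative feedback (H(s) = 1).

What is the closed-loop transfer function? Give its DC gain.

T(s) = G/(1+GH) = [21/(s+10)] / [1 + 21/(s+10)] = 21/(s+10+21) = 21/(s+31). DC gain = 21/31 = 0.6774.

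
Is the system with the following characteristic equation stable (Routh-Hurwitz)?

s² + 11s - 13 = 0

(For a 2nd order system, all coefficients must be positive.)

Coefficients: 1, 11, -13. c=-13 not positive, so system is unstable.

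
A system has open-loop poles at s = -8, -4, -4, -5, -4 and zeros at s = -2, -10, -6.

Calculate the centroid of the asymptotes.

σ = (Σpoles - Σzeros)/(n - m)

σ = (Σpoles - Σzeros)/(n - m) = (-25 - (-18))/(5 - 3) = -7/2 = -3.5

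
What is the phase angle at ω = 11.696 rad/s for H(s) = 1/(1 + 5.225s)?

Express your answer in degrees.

Phase = -arctan(ωτ) = -arctan(11.696 × 5.225) = -89.1°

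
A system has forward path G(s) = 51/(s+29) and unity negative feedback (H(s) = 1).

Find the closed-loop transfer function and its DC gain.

T(s) = G/(1+GH) = [51/(s+29)] / [1 + 51/(s+29)] = 51/(s+29+51) = 51/(s+80). DC gain = 51/80 = 0.6375.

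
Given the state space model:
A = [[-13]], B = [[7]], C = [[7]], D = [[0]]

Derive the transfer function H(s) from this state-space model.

(sI - A)⁻¹ = 1/(s + 13). H(s) = 7 × 7/(s + 13) + 0 = 49/(s + 13).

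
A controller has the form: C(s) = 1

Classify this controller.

This is a Proportional (P) controller.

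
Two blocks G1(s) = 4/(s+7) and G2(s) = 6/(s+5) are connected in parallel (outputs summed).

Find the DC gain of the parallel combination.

Parallel: G_eq = G1 + G2. DC gain = G1(0) + G2(0) = 4/7 + 6/5 = 0.5714 + 1.2 = 1.7714.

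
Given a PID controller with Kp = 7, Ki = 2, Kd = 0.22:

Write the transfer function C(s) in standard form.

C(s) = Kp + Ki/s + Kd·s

Substituting values: C(s) = 7 + 2/s + 0.22s = (0.22s² + 7s + 2)/s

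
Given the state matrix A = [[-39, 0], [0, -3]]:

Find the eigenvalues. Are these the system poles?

For diagonal matrix, eigenvalues are diagonal entries: λ₁ = -39, λ₂ = -3. Eigenvalues of A = system poles.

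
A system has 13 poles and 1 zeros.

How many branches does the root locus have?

Root locus has n branches where n = number of poles = 13.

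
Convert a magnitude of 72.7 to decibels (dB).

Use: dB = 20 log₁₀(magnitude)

dB = 20 log₁₀(72.7) = 37.2 dB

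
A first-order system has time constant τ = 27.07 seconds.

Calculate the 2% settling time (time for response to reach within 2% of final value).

For first-order system, 2% settling time ≈ 4τ = 4 × 27.07 = 108.28 s.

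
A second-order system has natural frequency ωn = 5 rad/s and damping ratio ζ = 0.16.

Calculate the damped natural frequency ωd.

ωd = ωn√(1 - ζ²) = 5√(1 - 0.16²) = 4.94 rad/s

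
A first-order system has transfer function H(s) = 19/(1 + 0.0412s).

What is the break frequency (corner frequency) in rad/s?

Corner frequency = 1/τ = 1/0.0412 = 24.272 rad/s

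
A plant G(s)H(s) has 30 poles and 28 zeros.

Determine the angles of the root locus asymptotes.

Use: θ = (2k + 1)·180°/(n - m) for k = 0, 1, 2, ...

n - m = 30 - 28 = 2. Angles: θk = (2k + 1)·180°/2 = 90°, 270°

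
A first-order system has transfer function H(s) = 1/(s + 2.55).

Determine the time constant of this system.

For H(s) = 1/(s + 1/τ), the pole is at -1/τ = -2.55, so τ = 1/2.55 = 0.3922 s.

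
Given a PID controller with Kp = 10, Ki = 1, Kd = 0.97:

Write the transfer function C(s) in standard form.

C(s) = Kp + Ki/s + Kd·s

Substituting values: C(s) = 10 + 1/s + 0.97s = (0.97s² + 10s + 1)/s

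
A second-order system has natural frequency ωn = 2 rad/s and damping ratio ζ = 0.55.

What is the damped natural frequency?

ωd = ωn√(1 - ζ²) = 2√(1 - 0.55²) = 1.67 rad/s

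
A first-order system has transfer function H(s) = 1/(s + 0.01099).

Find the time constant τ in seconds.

For H(s) = 1/(s + 1/τ), the pole is at -1/τ = -0.01099, so τ = 1/0.01099 = 90.99 s.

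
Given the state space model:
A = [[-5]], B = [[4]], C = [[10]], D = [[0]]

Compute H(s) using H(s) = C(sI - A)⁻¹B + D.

(sI - A)⁻¹ = 1/(s + 5). H(s) = 10 × 4/(s + 5) + 0 = 40/(s + 5).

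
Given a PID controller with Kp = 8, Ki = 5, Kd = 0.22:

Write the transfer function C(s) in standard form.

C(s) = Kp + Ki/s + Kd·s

Substituting values: C(s) = 8 + 5/s + 0.22s = (0.22s² + 8s + 5)/s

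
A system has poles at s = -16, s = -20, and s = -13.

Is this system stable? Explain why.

All poles are in the left half-plane. System is stable.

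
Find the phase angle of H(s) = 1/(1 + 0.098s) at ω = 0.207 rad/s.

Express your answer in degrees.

Phase = -arctan(ωτ) = -arctan(0.207 × 0.098) = -1.2°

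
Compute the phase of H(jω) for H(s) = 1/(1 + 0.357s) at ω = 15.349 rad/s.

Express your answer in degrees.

Phase = -arctan(ωτ) = -arctan(15.349 × 0.357) = -79.7°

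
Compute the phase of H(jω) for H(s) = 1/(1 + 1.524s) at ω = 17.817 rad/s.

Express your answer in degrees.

Phase = -arctan(ωτ) = -arctan(17.817 × 1.524) = -87.9°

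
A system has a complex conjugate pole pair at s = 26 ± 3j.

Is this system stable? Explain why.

Real part of poles is 26 (> 0, right half-plane). Unstable.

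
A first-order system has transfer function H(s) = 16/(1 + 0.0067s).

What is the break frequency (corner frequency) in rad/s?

Corner frequency = 1/τ = 1/0.0067 = 149.254 rad/s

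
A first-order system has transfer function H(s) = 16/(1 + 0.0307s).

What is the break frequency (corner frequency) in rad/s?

Corner frequency = 1/τ = 1/0.0307 = 32.573 rad/s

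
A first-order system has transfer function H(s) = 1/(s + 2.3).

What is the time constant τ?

For H(s) = 1/(s + 1/τ), the pole is at -1/τ = -2.3, so τ = 1/2.3 = 0.4348 s.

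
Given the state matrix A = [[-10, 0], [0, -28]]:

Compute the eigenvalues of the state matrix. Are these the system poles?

For diagonal matrix, eigenvalues are diagonal entries: λ₁ = -10, λ₂ = -28. Eigenvalues of A = system poles.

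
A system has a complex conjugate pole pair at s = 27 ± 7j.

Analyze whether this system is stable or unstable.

Real part of poles is 27 (> 0, right half-plane). Unstable.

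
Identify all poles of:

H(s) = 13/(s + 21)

Pole is where denominator = 0: s + 21 = 0, so s = -21.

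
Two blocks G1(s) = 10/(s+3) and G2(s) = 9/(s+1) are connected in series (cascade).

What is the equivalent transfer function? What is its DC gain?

Series: multiply transfer functions. G_eq = 10/(s+3) × 9/(s+1) = 90/((s+3)(s+1)). DC gain = 90/(3×1) = 30.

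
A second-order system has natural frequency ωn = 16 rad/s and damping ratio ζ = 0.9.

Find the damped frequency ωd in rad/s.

ωd = ωn√(1 - ζ²) = 16√(1 - 0.9²) = 6.97 rad/s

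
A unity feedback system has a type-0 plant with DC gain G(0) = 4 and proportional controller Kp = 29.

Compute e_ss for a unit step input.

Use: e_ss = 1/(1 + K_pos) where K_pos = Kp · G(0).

K_pos = Kp · G(0) = 29 × 4 = 116. e_ss = 1/(1 + 116) = 0.0085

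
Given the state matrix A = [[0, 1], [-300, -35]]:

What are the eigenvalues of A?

det(A - λI) = λ² - (-35)λ + 300 = (λ - (-20))(λ - (-15)). Eigenvalues: -20, -15.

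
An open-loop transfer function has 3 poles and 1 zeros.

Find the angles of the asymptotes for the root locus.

n - m = 3 - 1 = 2. Angles: θk = (2k + 1)·180°/2 = 90°, 270°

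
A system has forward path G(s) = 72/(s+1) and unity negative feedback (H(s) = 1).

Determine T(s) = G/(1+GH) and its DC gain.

T(s) = G/(1+GH) = [72/(s+1)] / [1 + 72/(s+1)] = 72/(s+1+72) = 72/(s+73). DC gain = 72/73 = 0.9863.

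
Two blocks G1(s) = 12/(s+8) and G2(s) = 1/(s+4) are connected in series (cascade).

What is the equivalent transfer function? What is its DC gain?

Series: multiply transfer functions. G_eq = 12/(s+8) × 1/(s+4) = 12/((s+8)(s+4)). DC gain = 12/(8×4) = 0.375.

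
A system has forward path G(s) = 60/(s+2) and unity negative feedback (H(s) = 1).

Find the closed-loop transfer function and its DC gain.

T(s) = G/(1+GH) = [60/(s+2)] / [1 + 60/(s+2)] = 60/(s+2+60) = 60/(s+62). DC gain = 60/62 = 0.9677.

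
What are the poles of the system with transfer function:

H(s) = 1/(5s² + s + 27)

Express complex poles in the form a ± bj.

Discriminant = 1² - 4×5×27 = 1 - 540 = -539 < 0, so the poles are a complex conjugate pair s = (-1 ± j√539)/(2×5). Real part = -1/(2×5) = -1/10 = -0.1; imaginary part = ±√539/(2×5) ≈ 2.3216. Poles: s = -0.1 ± 2.3216j.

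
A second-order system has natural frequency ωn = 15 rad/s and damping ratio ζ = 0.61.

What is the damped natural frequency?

ωd = ωn√(1 - ζ²) = 15√(1 - 0.61²) = 11.89 rad/s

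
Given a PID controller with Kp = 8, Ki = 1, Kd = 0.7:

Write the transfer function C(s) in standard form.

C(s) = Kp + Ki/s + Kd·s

Substituting values: C(s) = 8 + 1/s + 0.7s = (0.7s² + 8s + 1)/s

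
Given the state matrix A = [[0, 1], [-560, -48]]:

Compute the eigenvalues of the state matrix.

det(A - λI) = λ² - (-48)λ + 560 = (λ - (-28))(λ - (-20)). Eigenvalues: -28, -20.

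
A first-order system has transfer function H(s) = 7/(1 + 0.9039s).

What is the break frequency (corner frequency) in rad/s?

Corner frequency = 1/τ = 1/0.9039 = 1.106 rad/s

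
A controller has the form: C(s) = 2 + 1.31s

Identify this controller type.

This is a Proportional-Derivative (PD) controller.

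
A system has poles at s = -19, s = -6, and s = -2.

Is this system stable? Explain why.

All poles are in the left half-plane. System is stable.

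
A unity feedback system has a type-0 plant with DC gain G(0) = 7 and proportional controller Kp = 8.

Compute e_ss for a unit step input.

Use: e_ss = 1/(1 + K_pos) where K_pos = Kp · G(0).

K_pos = Kp · G(0) = 8 × 7 = 56. e_ss = 1/(1 + 56) = 0.0175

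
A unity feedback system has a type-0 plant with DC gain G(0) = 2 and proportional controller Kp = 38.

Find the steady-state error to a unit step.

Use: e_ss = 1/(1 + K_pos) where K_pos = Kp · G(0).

K_pos = Kp · G(0) = 38 × 2 = 76. e_ss = 1/(1 + 76) = 0.0130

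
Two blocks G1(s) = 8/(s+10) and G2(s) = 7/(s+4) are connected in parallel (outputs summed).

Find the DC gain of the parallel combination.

Parallel: G_eq = G1 + G2. DC gain = G1(0) + G2(0) = 8/10 + 7/4 = 0.8 + 1.75 = 2.55.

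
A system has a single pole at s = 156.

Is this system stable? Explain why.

Pole at s = 156 is in the right half-plane. Unstable.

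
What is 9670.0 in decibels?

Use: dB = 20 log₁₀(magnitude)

dB = 20 log₁₀(9670.0) = 79.7 dB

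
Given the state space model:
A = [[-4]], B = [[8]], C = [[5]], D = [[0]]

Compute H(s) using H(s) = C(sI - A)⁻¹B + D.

(sI - A)⁻¹ = 1/(s + 4). H(s) = 5 × 8/(s + 4) + 0 = 40/(s + 4).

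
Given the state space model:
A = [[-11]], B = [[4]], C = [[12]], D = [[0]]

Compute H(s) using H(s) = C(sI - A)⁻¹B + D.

(sI - A)⁻¹ = 1/(s + 11). H(s) = 12 × 4/(s + 11) + 0 = 48/(s + 11).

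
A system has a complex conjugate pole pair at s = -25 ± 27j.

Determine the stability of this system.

Real part of poles is -25 (< 0, left half-plane). Stable.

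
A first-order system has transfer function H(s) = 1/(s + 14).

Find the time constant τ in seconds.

For H(s) = 1/(s + 1/τ), the pole is at -1/τ = -14, so τ = 1/14 = 0.0714 s.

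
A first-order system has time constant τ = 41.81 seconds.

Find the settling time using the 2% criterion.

For first-order system, 2% settling time ≈ 4τ = 4 × 41.81 = 167.24 s.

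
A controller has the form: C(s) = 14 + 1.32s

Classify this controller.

This is a Proportional-Derivative (PD) controller.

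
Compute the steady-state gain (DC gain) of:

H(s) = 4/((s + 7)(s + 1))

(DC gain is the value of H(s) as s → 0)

DC gain = H(0) = 4/(7 × 1) = 4/7 = 0.5714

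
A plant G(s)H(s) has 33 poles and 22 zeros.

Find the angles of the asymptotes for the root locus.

n - m = 33 - 22 = 11. Angles: θk = (2k + 1)·180°/11 = 16.36°, 49.09°, 81.82°, 114.55°, 147.27°, 180°, 212.73°, 245.45°, 278.18°, 310.91°, 343.64°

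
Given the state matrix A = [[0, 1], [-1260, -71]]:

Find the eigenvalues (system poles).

det(A - λI) = λ² - (-71)λ + 1260 = (λ - (-35))(λ - (-36)). Eigenvalues: -35, -36.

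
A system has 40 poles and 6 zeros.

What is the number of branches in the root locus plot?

Root locus has n branches where n = number of poles = 40.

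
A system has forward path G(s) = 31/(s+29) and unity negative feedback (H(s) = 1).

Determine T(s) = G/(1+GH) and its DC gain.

T(s) = G/(1+GH) = [31/(s+29)] / [1 + 31/(s+29)] = 31/(s+29+31) = 31/(s+60). DC gain = 31/60 = 0.5167.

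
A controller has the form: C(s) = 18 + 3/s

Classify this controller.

This is a Proportional-Integral (PI) controller.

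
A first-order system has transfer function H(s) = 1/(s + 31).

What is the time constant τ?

For H(s) = 1/(s + 1/τ), the pole is at -1/τ = -31, so τ = 1/31 = 0.0323 s.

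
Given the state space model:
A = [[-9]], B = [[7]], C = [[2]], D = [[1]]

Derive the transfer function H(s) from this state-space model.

(sI - A)⁻¹ = 1/(s + 9). H(s) = 2×7/(s + 9) + 1 = (s + 23)/(s + 9).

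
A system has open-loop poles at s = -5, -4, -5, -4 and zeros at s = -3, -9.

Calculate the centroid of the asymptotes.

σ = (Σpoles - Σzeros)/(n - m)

σ = (Σpoles - Σzeros)/(n - m) = (-18 - (-12))/(4 - 2) = -6/2 = -3.0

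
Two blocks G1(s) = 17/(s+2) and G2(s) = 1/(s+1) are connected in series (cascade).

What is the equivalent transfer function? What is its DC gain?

Series: multiply transfer functions. G_eq = 17/(s+2) × 1/(s+1) = 17/((s+2)(s+1)). DC gain = 17/(2×1) = 8.5.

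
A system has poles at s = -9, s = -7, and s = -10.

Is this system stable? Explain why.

All poles are in the left half-plane. System is stable.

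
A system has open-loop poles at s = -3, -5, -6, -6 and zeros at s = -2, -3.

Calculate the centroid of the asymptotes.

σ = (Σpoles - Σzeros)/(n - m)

σ = (Σpoles - Σzeros)/(n - m) = (-20 - (-5))/(4 - 2) = -15/2 = -7.5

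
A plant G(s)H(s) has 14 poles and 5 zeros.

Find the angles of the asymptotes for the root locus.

n - m = 14 - 5 = 9. Angles: θk = (2k + 1)·180°/9 = 20°, 60°, 100°, 140°, 180°, 220°, 260°, 300°, 340°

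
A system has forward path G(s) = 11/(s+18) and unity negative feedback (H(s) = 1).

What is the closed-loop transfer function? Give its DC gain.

T(s) = G/(1+GH) = [11/(s+18)] / [1 + 11/(s+18)] = 11/(s+18+11) = 11/(s+29). DC gain = 11/29 = 0.3793.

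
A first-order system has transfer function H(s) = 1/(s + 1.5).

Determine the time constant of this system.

For H(s) = 1/(s + 1/τ), the pole is at -1/τ = -1.5, so τ = 1/1.5 = 0.6667 s.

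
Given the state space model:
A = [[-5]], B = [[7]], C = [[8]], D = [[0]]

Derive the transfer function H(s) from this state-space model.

(sI - A)⁻¹ = 1/(s + 5). H(s) = 8 × 7/(s + 5) + 0 = 56/(s + 5).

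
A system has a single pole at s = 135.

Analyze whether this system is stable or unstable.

Pole at s = 135 is in the right half-plane. Unstable.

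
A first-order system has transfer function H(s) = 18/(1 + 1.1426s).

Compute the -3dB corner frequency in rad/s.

Corner frequency = 1/τ = 1/1.1426 = 0.875 rad/s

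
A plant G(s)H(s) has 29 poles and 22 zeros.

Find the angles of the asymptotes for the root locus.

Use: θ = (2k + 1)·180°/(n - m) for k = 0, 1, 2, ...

n - m = 29 - 22 = 7. Angles: θk = (2k + 1)·180°/7 = 25.71°, 77.14°, 128.57°, 180°, 231.43°, 282.86°, 334.29°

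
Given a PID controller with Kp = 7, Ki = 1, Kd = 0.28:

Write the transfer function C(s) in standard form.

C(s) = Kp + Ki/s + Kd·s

Substituting values: C(s) = 7 + 1/s + 0.28s = (0.28s² + 7s + 1)/s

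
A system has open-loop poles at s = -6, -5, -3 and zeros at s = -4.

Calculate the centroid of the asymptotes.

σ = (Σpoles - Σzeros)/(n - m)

σ = (Σpoles - Σzeros)/(n - m) = (-14 - (-4))/(3 - 1) = -10/2 = -5.0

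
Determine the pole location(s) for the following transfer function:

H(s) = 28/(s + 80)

Pole is where denominator = 0: s + 80 = 0, so s = -80.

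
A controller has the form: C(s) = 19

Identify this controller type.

This is a Proportional (P) controller.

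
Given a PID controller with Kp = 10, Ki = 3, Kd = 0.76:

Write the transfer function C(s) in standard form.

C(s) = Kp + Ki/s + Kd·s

Substituting values: C(s) = 10 + 3/s + 0.76s = (0.76s² + 10s + 3)/s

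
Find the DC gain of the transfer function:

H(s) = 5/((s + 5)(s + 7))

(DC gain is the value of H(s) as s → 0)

DC gain = H(0) = 5/(5 × 7) = 5/35 = 0.1429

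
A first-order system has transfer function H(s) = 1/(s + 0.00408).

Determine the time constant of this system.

For H(s) = 1/(s + 1/τ), the pole is at -1/τ = -0.00408, so τ = 1/0.00408 = 245.1 s.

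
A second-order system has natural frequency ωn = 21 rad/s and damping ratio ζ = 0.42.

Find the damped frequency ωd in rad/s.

ωd = ωn√(1 - ζ²) = 21√(1 - 0.42²) = 19.06 rad/s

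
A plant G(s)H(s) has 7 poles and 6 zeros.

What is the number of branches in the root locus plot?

Root locus has n branches where n = number of poles = 7.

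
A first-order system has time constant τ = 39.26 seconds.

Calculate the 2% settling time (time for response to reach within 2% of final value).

For first-order system, 2% settling time ≈ 4τ = 4 × 39.26 = 157.04 s.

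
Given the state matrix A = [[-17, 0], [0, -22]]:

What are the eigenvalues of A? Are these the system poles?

For diagonal matrix, eigenvalues are diagonal entries: λ₁ = -17, λ₂ = -22. Eigenvalues of A = system poles.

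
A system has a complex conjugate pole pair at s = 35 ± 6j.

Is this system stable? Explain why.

Real part of poles is 35 (> 0, right half-plane). Unstable.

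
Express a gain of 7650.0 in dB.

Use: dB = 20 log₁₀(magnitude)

dB = 20 log₁₀(7650.0) = 77.7 dB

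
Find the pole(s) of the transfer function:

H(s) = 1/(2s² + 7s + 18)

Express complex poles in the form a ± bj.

Discriminant = 7² - 4×2×18 = 49 - 144 = -95 < 0, so the poles are a complex conjugate pair s = (-7 ± j√95)/(2×2). Real part = -7/(2×2) = -7/4 = -1.75; imaginary part = ±√95/(2×2) ≈ 2.4367. Poles: s = -1.75 ± 2.4367j.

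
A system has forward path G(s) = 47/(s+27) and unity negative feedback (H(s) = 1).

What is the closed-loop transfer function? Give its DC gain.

T(s) = G/(1+GH) = [47/(s+27)] / [1 + 47/(s+27)] = 47/(s+27+47) = 47/(s+74). DC gain = 47/74 = 0.6351.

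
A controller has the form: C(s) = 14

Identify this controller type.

This is a Proportional (P) controller.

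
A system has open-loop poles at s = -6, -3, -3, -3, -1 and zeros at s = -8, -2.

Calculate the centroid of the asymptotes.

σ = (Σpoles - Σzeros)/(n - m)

σ = (Σpoles - Σzeros)/(n - m) = (-16 - (-10))/(5 - 2) = -6/3 = -2.0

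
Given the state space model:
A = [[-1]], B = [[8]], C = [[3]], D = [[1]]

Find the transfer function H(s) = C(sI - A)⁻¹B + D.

(sI - A)⁻¹ = 1/(s + 1). H(s) = 3×8/(s + 1) + 1 = (s + 25)/(s + 1).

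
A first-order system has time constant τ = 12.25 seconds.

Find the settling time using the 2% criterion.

For first-order system, 2% settling time ≈ 4τ = 4 × 12.25 = 49.0 s.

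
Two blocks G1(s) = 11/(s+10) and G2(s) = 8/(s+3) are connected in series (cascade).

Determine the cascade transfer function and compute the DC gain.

Series: multiply transfer functions. G_eq = 11/(s+10) × 8/(s+3) = 88/((s+10)(s+3)). DC gain = 88/(10×3) = 2.9333.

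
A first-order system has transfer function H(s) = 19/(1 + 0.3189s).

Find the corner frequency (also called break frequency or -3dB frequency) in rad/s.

Corner frequency = 1/τ = 1/0.3189 = 3.136 rad/s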